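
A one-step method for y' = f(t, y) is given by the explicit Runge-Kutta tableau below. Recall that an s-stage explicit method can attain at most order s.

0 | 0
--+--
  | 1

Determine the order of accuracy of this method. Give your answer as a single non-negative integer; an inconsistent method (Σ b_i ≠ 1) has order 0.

1

b = (1)
c = (0)
Σ b_i: 1·1 = 1 ✓; 1 stage ⇒ order 1.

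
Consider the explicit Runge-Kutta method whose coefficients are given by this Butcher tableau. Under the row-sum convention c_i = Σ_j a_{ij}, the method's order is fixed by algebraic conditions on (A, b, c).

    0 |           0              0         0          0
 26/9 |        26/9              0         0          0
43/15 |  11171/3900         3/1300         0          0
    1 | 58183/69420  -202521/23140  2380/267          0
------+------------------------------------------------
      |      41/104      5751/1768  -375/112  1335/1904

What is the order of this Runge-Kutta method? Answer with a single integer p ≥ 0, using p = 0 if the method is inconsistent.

b = (41/104, 5751/1768, -375/112, 1335/1904)
c = (0, 26/9, 43/15, 1)
Ac = (0, 0, 1/150, 2159/8010)
Σ b_i: 41/104·1 + 5751/1768·1 + (-375/112)·1 + 1335/1904·1 = 1 ✓
b·c: 5751/1768·26/9 + (-375/112)·43/15 + 1335/1904·1 = 1/2 ✓
b·c²: 5751/1768·676/81 + (-375/112)·1849/225 + 1335/1904·1 = 1/3 ✓
b·Ac: (-375/112)·1/150 + 1335/1904·2159/8010 = 1/6 ✓
b·c³: 5751/1768·17576/729 + (-375/112)·79507/3375 + 1335/1904·1 = 1/4 ✓
b·(c∘Ac): (-375/112)·43/2250 + 1335/1904·2159/8010 = 1/8 ✓
b·Ac²: (-375/112)·13/675 + 1335/1904·2533/12015 = 1/12 ✓
b·A²c: 1335/1904·238/4005 = 1/24 ✓; 4 stages ⇒ order 4.

4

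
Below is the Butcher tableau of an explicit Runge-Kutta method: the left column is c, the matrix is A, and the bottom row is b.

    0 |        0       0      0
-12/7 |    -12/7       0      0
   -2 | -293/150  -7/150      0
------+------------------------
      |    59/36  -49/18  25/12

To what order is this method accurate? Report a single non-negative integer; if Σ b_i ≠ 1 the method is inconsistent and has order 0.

3

b = (59/36, -49/18, 25/12)
c = (0, -12/7, -2)
Ac = (0, 0, 2/25)
Σ b_i: 59/36·1 + (-49/18)·1 + 25/12·1 = 1 ✓
b·c: (-49/18)·(-12/7) + 25/12·(-2) = 1/2 ✓
b·c²: (-49/18)·144/49 + 25/12·4 = 1/3 ✓
b·Ac: 25/12·2/25 = 1/6 ✓; 3 stages ⇒ order 3.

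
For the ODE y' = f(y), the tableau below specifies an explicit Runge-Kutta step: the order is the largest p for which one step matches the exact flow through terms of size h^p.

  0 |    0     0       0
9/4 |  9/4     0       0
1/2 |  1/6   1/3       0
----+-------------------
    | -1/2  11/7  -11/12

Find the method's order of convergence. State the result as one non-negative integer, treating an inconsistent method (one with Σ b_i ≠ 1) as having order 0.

0

b = (-1/2, 11/7, -11/12)
c = (0, 9/4, 1/2)
Ac = (0, 0, 3/4)
Σ b_i: (-1/2)·1 + 11/7·1 + (-11/12)·1 = 13/84 ≠ 1 ⇒ order 0.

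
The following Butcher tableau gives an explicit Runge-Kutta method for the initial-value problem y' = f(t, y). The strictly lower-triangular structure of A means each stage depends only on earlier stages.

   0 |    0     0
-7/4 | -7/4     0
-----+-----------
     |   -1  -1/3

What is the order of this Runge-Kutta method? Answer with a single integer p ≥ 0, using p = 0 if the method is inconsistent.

b = (-1, -1/3)
c = (0, -7/4)
Σ b_i: (-1)·1 + (-1/3)·1 = -4/3 ≠ 1 ⇒ order 0.

0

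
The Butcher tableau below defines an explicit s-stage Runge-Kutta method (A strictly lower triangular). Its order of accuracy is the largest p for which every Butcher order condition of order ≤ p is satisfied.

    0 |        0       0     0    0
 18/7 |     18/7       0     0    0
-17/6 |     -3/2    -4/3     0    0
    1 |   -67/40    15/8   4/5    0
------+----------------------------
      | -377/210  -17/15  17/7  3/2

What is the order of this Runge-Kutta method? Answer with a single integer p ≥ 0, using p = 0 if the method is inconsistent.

1

b = (-377/210, -17/15, 17/7, 3/2)
c = (0, 18/7, -17/6, 1)
Ac = (0, 0, -24/7, 1073/420)
Σ b_i: (-377/210)·1 + (-17/15)·1 + 17/7·1 + 3/2·1 = 1 ✓
b·c: (-17/15)·18/7 + 17/7·(-17/6) + 3/2·1 = -871/105 ≠ 1/2 ⇒ order 1.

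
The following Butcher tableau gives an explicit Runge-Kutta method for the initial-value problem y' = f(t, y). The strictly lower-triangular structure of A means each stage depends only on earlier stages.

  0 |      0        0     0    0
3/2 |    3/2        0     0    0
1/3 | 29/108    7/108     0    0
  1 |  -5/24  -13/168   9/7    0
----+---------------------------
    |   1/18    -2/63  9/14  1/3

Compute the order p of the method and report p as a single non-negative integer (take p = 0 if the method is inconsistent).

4

b = (1/18, -2/63, 9/14, 1/3)
c = (0, 3/2, 1/3, 1)
Ac = (0, 0, 7/72, 5/16)
Σ b_i: 1/18·1 + (-2/63)·1 + 9/14·1 + 1/3·1 = 1 ✓
b·c: (-2/63)·3/2 + 9/14·1/3 + 1/3·1 = 1/2 ✓
b·c²: (-2/63)·9/4 + 9/14·1/9 + 1/3·1 = 1/3 ✓
b·Ac: 9/14·7/72 + 1/3·5/16 = 1/6 ✓
b·c³: (-2/63)·27/8 + 9/14·1/27 + 1/3·1 = 1/4 ✓
b·(c∘Ac): 9/14·7/216 + 1/3·5/16 = 1/8 ✓
b·Ac²: 9/14·7/48 + 1/3·(-1/32) = 1/12 ✓
b·A²c: 1/3·1/8 = 1/24 ✓; 4 stages ⇒ order 4.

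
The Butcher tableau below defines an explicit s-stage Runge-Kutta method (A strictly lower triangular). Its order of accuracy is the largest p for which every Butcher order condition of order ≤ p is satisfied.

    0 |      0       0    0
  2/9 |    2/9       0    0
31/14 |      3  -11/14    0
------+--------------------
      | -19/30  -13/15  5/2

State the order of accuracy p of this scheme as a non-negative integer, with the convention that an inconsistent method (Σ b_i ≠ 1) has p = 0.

1

b = (-19/30, -13/15, 5/2)
c = (0, 2/9, 31/14)
Ac = (0, 0, -11/63)
Σ b_i: (-19/30)·1 + (-13/15)·1 + 5/2·1 = 1 ✓
b·c: (-13/15)·2/9 + 5/2·31/14 = 20197/3780 ≠ 1/2 ⇒ order 1.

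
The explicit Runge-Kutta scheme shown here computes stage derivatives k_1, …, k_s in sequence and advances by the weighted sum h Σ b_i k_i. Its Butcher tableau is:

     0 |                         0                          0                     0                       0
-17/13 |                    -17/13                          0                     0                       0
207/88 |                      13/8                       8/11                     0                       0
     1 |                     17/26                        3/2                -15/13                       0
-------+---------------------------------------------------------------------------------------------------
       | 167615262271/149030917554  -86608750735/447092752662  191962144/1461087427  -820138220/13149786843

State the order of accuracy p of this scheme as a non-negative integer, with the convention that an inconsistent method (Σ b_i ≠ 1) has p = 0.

b = (167615262271/149030917554, -86608750735/447092752662, 191962144/1461087427, -820138220/13149786843)
c = (0, -17/13, 207/88, 1)
Ac = (0, 0, -136/143, -5349/1144)
Σ b_i: 167615262271/149030917554·1 + (-86608750735/447092752662)·1 + 191962144/1461087427·1 + (-820138220/13149786843)·1 = 1 ✓
b·c: (-86608750735/447092752662)·(-17/13) + 191962144/1461087427·207/88 + (-820138220/13149786843)·1 = 1/2 ✓
b·c²: (-86608750735/447092752662)·289/169 + 191962144/1461087427·42849/7744 + (-820138220/13149786843)·1 = 1/3 ✓
b·Ac: 191962144/1461087427·(-136/143) + (-820138220/13149786843)·(-5349/1144) = 1/6 ✓
b·c³: (-86608750735/447092752662)·(-4913/2197) + 191962144/1461087427·8869743/681472 + (-820138220/13149786843)·1 = 1897147989179/911718554448 ≠ 1/4 ⇒ order 3.
b·(c∘Ac): 191962144/1461087427·(-3519/1573) + (-820138220/13149786843)·(-5349/1144) = -262363481/113964819306 ≠ 1/8
b·Ac²: 191962144/1461087427·2312/1859 + (-820138220/13149786843)·(-4998531/1308736) = 52359905414929/130375753286064 ≠ 1/12
b·A²c: (-820138220/13149786843)·2040/1859 = -50699453600/740771325489 ≠ 1/24

3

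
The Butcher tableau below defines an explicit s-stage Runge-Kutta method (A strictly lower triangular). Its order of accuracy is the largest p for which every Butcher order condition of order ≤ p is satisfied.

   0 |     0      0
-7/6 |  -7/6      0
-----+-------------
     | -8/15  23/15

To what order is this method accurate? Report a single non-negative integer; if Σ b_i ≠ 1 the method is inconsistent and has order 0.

1

b = (-8/15, 23/15)
c = (0, -7/6)
Σ b_i: (-8/15)·1 + 23/15·1 = 1 ✓
b·c: 23/15·(-7/6) = -161/90 ≠ 1/2 ⇒ order 1.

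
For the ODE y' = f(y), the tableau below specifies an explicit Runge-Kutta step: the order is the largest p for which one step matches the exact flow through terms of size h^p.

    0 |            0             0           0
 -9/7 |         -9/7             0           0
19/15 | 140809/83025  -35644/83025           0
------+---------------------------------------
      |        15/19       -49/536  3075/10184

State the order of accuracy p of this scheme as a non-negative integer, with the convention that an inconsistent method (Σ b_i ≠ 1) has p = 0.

3

b = (15/19, -49/536, 3075/10184)
c = (0, -9/7, 19/15)
Ac = (0, 0, 5092/9225)
Σ b_i: 15/19·1 + (-49/536)·1 + 3075/10184·1 = 1 ✓
b·c: (-49/536)·(-9/7) + 3075/10184·19/15 = 1/2 ✓
b·c²: (-49/536)·81/49 + 3075/10184·361/225 = 1/3 ✓
b·Ac: 3075/10184·5092/9225 = 1/6 ✓; 3 stages ⇒ order 3.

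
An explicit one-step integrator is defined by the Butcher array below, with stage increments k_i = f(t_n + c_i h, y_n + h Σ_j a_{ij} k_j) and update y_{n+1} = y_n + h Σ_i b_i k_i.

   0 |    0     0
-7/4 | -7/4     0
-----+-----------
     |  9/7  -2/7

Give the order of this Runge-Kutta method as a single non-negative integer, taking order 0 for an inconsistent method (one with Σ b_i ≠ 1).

b = (9/7, -2/7)
c = (0, -7/4)
Σ b_i: 9/7·1 + (-2/7)·1 = 1 ✓
b·c: (-2/7)·(-7/4) = 1/2 ✓; 2 stages ⇒ order 2.

2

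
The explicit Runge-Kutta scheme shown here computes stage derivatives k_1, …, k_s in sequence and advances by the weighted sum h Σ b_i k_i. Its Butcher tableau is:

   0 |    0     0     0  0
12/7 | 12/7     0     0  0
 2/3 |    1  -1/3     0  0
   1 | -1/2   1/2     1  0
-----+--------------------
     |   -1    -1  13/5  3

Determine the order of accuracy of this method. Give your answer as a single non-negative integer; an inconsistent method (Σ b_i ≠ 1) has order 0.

0

b = (-1, -1, 13/5, 3)
c = (0, 12/7, 2/3, 1)
Ac = (0, 0, -4/7, 32/21)
Σ b_i: (-1)·1 + (-1)·1 + 13/5·1 + 3·1 = 18/5 ≠ 1 ⇒ order 0.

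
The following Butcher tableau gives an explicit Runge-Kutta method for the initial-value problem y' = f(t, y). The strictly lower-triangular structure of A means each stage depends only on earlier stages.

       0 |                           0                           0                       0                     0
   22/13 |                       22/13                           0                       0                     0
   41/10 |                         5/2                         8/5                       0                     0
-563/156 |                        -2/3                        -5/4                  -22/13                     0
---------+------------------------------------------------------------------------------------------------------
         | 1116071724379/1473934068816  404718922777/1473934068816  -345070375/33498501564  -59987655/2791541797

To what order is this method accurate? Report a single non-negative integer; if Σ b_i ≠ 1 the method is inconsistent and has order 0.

3

b = (1116071724379/1473934068816, 404718922777/1473934068816, -345070375/33498501564, -59987655/2791541797)
c = (0, 22/13, 41/10, -563/156)
Ac = (0, 0, 176/65, -1177/130)
Σ b_i: 1116071724379/1473934068816·1 + 404718922777/1473934068816·1 + (-345070375/33498501564)·1 + (-59987655/2791541797)·1 = 1 ✓
b·c: 404718922777/1473934068816·22/13 + (-345070375/33498501564)·41/10 + (-59987655/2791541797)·(-563/156) = 1/2 ✓
b·c²: 404718922777/1473934068816·484/169 + (-345070375/33498501564)·1681/100 + (-59987655/2791541797)·316969/24336 = 1/3 ✓
b·Ac: (-345070375/33498501564)·176/65 + (-59987655/2791541797)·(-1177/130) = 1/6 ✓
b·c³: 404718922777/1473934068816·10648/2197 + (-345070375/33498501564)·68921/1000 + (-59987655/2791541797)·(-178453547/3796416) = 49243882385073/30193316076352 ≠ 1/4 ⇒ order 3.
b·(c∘Ac): (-345070375/33498501564)·3608/325 + (-59987655/2791541797)·662651/20280 = -64650282407/79178276424 ≠ 1/8
b·Ac²: (-345070375/33498501564)·3872/845 + (-59987655/2791541797)·(-270633/8450) = 63445644583/98972845530 ≠ 1/12
b·A²c: (-59987655/2791541797)·(-3872/845) = 324856224/3299094851 ≠ 1/24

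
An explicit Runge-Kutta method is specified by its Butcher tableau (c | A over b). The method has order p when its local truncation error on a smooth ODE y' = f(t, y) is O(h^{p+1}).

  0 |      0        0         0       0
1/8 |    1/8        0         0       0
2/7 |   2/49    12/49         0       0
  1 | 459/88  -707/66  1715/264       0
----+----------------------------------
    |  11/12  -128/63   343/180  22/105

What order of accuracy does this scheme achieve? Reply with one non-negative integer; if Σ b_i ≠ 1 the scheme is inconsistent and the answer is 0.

b = (11/12, -128/63, 343/180, 22/105)
c = (0, 1/8, 2/7, 1)
Ac = (0, 0, 3/98, 91/176)
Σ b_i: 11/12·1 + (-128/63)·1 + 343/180·1 + 22/105·1 = 1 ✓
b·c: (-128/63)·1/8 + 343/180·2/7 + 22/105·1 = 1/2 ✓
b·c²: (-128/63)·1/64 + 343/180·4/49 + 22/105·1 = 1/3 ✓
b·Ac: 343/180·3/98 + 22/105·91/176 = 1/6 ✓
b·c³: (-128/63)·1/512 + 343/180·8/343 + 22/105·1 = 1/4 ✓
b·(c∘Ac): 343/180·3/343 + 22/105·91/176 = 1/8 ✓
b·Ac²: 343/180·3/784 + 22/105·511/1408 = 1/12 ✓
b·A²c: 22/105·35/176 = 1/24 ✓; 4 stages ⇒ order 4.

4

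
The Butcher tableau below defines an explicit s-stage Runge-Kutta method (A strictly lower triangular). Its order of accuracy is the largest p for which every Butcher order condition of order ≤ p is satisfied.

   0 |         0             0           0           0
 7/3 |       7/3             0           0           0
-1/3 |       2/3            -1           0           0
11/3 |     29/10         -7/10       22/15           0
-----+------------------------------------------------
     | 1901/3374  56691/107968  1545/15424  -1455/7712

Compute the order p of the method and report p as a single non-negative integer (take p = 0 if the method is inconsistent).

b = (1901/3374, 56691/107968, 1545/15424, -1455/7712)
c = (0, 7/3, -1/3, 11/3)
Ac = (0, 0, -7/3, -191/90)
Σ b_i: 1901/3374·1 + 56691/107968·1 + 1545/15424·1 + (-1455/7712)·1 = 1 ✓
b·c: 56691/107968·7/3 + 1545/15424·(-1/3) + (-1455/7712)·11/3 = 1/2 ✓
b·c²: 56691/107968·49/9 + 1545/15424·1/9 + (-1455/7712)·121/9 = 1/3 ✓
b·Ac: 1545/15424·(-7/3) + (-1455/7712)·(-191/90) = 1/6 ✓
b·c³: 56691/107968·343/27 + 1545/15424·(-1/27) + (-1455/7712)·1331/27 = -5713/2169 ≠ 1/4 ⇒ order 3.
b·(c∘Ac): 1545/15424·7/9 + (-1455/7712)·(-2101/270) = 53653/34704 ≠ 1/8
b·Ac²: 1545/15424·(-49/9) + (-1455/7712)·(-197/54) = 310/2169 ≠ 1/12
b·A²c: (-1455/7712)·(-154/45) = 7469/11568 ≠ 1/24

3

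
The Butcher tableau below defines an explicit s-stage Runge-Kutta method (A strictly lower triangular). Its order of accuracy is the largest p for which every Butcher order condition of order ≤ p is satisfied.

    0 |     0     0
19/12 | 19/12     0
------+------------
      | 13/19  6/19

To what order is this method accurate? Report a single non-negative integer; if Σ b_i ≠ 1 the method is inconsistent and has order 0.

b = (13/19, 6/19)
c = (0, 19/12)
Σ b_i: 13/19·1 + 6/19·1 = 1 ✓
b·c: 6/19·19/12 = 1/2 ✓; 2 stages ⇒ order 2.

2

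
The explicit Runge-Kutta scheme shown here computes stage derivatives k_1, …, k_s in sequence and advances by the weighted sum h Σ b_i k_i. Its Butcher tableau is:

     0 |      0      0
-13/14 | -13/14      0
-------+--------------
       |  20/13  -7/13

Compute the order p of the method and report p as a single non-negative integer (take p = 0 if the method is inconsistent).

2

b = (20/13, -7/13)
c = (0, -13/14)
Σ b_i: 20/13·1 + (-7/13)·1 = 1 ✓
b·c: (-7/13)·(-13/14) = 1/2 ✓; 2 stages ⇒ order 2.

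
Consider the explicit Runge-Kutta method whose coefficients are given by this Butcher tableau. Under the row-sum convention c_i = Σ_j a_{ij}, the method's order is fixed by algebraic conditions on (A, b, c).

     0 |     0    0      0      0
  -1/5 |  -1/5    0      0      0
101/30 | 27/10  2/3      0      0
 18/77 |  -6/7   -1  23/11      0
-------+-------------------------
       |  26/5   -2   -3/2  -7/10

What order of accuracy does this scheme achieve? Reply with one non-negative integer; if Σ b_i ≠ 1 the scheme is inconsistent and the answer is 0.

1

b = (26/5, -2, -3/2, -7/10)
c = (0, -1/5, 101/30, 18/77)
Ac = (0, 0, -2/15, 2389/330)
Σ b_i: 26/5·1 + (-2)·1 + (-3/2)·1 + (-7/10)·1 = 1 ✓
b·c: (-2)·(-1/5) + (-3/2)·101/30 + (-7/10)·18/77 = -1059/220 ≠ 1/2 ⇒ order 1.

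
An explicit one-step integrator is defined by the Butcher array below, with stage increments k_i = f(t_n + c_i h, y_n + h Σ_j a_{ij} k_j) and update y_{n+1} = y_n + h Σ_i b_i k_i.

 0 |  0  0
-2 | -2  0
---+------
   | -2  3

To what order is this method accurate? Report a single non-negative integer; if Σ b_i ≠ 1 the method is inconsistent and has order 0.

1

b = (-2, 3)
c = (0, -2)
Σ b_i: (-2)·1 + 3·1 = 1 ✓
b·c: 3·(-2) = -6 ≠ 1/2 ⇒ order 1.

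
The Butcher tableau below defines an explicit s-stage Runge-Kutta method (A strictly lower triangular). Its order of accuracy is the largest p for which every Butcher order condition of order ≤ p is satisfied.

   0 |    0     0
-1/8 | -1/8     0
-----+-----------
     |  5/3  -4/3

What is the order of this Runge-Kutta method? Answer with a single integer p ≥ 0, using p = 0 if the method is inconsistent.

b = (5/3, -4/3)
c = (0, -1/8)
Σ b_i: 5/3·1 + (-4/3)·1 = 1/3 ≠ 1 ⇒ order 0.

0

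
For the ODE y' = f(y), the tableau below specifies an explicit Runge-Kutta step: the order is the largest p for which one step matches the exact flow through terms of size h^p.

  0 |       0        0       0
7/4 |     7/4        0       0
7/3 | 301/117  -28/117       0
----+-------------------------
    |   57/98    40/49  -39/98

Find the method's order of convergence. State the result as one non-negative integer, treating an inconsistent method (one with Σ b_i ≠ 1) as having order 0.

3

b = (57/98, 40/49, -39/98)
c = (0, 7/4, 7/3)
Ac = (0, 0, -49/117)
Σ b_i: 57/98·1 + 40/49·1 + (-39/98)·1 = 1 ✓
b·c: 40/49·7/4 + (-39/98)·7/3 = 1/2 ✓
b·c²: 40/49·49/16 + (-39/98)·49/9 = 1/3 ✓
b·Ac: (-39/98)·(-49/117) = 1/6 ✓; 3 stages ⇒ order 3.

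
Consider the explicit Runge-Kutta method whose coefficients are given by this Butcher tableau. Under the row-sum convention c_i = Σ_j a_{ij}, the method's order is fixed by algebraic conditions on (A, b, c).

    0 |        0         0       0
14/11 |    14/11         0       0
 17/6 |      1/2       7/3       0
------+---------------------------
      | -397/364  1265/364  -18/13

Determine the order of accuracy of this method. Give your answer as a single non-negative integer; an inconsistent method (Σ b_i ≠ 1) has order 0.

b = (-397/364, 1265/364, -18/13)
c = (0, 14/11, 17/6)
Ac = (0, 0, 98/33)
Σ b_i: (-397/364)·1 + 1265/364·1 + (-18/13)·1 = 1 ✓
b·c: 1265/364·14/11 + (-18/13)·17/6 = 1/2 ✓
b·c²: 1265/364·196/121 + (-18/13)·289/36 = -1569/286 ≠ 1/3 ⇒ order 2.
b·Ac: (-18/13)·98/33 = -588/143 ≠ 1/6

2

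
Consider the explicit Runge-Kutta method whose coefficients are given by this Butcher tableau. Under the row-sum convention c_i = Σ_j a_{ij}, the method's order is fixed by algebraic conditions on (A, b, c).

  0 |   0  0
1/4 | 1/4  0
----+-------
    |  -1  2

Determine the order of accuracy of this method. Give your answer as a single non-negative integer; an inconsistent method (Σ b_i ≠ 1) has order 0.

2

b = (-1, 2)
c = (0, 1/4)
Σ b_i: (-1)·1 + 2·1 = 1 ✓
b·c: 2·1/4 = 1/2 ✓; 2 stages ⇒ order 2.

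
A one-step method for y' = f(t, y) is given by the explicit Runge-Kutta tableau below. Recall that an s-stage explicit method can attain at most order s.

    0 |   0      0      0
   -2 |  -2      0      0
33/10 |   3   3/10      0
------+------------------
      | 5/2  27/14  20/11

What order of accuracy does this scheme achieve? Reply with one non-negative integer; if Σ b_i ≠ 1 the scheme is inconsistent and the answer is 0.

0

b = (5/2, 27/14, 20/11)
c = (0, -2, 33/10)
Ac = (0, 0, -3/5)
Σ b_i: 5/2·1 + 27/14·1 + 20/11·1 = 481/77 ≠ 1 ⇒ order 0.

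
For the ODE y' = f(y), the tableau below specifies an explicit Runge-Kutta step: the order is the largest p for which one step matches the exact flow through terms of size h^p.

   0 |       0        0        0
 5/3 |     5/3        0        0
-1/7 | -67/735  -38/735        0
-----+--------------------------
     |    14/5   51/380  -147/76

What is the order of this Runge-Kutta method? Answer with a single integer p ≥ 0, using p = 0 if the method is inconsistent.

3

b = (14/5, 51/380, -147/76)
c = (0, 5/3, -1/7)
Ac = (0, 0, -38/441)
Σ b_i: 14/5·1 + 51/380·1 + (-147/76)·1 = 1 ✓
b·c: 51/380·5/3 + (-147/76)·(-1/7) = 1/2 ✓
b·c²: 51/380·25/9 + (-147/76)·1/49 = 1/3 ✓
b·Ac: (-147/76)·(-38/441) = 1/6 ✓; 3 stages ⇒ order 3.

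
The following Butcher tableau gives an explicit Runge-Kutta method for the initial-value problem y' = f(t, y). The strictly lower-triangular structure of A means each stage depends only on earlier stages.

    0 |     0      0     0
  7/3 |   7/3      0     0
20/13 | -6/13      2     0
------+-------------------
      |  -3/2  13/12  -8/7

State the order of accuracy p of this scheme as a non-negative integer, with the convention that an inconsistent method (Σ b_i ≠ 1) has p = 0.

0

b = (-3/2, 13/12, -8/7)
c = (0, 7/3, 20/13)
Ac = (0, 0, 14/3)
Σ b_i: (-3/2)·1 + 13/12·1 + (-8/7)·1 = -131/84 ≠ 1 ⇒ order 0.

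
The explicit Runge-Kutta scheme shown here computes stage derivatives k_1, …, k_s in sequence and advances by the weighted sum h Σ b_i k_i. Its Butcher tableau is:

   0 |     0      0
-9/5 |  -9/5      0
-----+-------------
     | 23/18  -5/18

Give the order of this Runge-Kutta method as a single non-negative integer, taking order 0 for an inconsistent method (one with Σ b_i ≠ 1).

b = (23/18, -5/18)
c = (0, -9/5)
Σ b_i: 23/18·1 + (-5/18)·1 = 1 ✓
b·c: (-5/18)·(-9/5) = 1/2 ✓; 2 stages ⇒ order 2.

2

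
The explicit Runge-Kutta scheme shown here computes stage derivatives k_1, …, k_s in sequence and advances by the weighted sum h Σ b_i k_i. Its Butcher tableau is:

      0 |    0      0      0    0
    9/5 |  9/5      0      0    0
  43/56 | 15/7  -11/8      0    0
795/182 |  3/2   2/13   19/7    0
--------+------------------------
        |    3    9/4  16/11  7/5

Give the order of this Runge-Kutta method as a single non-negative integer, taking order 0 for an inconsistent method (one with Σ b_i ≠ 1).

b = (3, 9/4, 16/11, 7/5)
c = (0, 9/5, 43/56, 795/182)
Ac = (0, 0, -99/40, 60161/25480)
Σ b_i: 3·1 + 9/4·1 + 16/11·1 + 7/5·1 = 1783/220 ≠ 1 ⇒ order 0.

0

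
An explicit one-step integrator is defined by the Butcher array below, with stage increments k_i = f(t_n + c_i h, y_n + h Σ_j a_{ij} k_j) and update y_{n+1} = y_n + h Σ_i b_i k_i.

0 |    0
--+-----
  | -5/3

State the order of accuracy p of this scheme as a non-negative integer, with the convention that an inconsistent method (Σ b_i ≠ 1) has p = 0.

0

b = (-5/3)
c = (0)
Σ b_i: (-5/3)·1 = -5/3 ≠ 1 ⇒ order 0.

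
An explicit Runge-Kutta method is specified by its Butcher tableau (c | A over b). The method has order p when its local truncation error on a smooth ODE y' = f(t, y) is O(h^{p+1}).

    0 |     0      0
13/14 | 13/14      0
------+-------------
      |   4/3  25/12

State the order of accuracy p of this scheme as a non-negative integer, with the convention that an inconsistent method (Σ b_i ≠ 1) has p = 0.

b = (4/3, 25/12)
c = (0, 13/14)
Σ b_i: 4/3·1 + 25/12·1 = 41/12 ≠ 1 ⇒ order 0.

0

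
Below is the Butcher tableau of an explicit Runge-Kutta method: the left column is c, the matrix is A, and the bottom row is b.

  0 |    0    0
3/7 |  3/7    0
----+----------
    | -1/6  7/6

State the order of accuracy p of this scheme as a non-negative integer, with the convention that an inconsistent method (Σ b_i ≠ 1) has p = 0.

b = (-1/6, 7/6)
c = (0, 3/7)
Σ b_i: (-1/6)·1 + 7/6·1 = 1 ✓
b·c: 7/6·3/7 = 1/2 ✓; 2 stages ⇒ order 2.

2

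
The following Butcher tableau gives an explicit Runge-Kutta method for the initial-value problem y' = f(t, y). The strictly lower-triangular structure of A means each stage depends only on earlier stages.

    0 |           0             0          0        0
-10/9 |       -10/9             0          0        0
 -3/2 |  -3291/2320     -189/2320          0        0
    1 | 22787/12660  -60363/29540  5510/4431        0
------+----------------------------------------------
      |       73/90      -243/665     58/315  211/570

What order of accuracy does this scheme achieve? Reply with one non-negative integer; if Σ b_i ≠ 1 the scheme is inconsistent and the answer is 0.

4

b = (73/90, -243/665, 58/315, 211/570)
c = (0, -10/9, -3/2, 1)
Ac = (0, 0, 21/232, 171/422)
Σ b_i: 73/90·1 + (-243/665)·1 + 58/315·1 + 211/570·1 = 1 ✓
b·c: (-243/665)·(-10/9) + 58/315·(-3/2) + 211/570·1 = 1/2 ✓
b·c²: (-243/665)·100/81 + 58/315·9/4 + 211/570·1 = 1/3 ✓
b·Ac: 58/315·21/232 + 211/570·171/422 = 1/6 ✓
b·c³: (-243/665)·(-1000/729) + 58/315·(-27/8) + 211/570·1 = 1/4 ✓
b·(c∘Ac): 58/315·(-63/464) + 211/570·171/422 = 1/8 ✓
b·Ac²: 58/315·(-35/348) + 211/570·1045/3798 = 1/12 ✓
b·A²c: 211/570·95/844 = 1/24 ✓; 4 stages ⇒ order 4.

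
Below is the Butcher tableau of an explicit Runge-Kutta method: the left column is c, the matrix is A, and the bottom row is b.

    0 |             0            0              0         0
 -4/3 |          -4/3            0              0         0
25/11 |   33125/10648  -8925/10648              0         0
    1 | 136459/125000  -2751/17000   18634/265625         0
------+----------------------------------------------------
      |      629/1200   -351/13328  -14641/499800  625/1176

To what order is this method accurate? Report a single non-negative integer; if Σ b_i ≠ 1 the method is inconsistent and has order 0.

b = (629/1200, -351/13328, -14641/499800, 625/1176)
c = (0, -4/3, 25/11, 1)
Ac = (0, 0, 2975/2662, 469/1250)
Σ b_i: 629/1200·1 + (-351/13328)·1 + (-14641/499800)·1 + 625/1176·1 = 1 ✓
b·c: (-351/13328)·(-4/3) + (-14641/499800)·25/11 + 625/1176·1 = 1/2 ✓
b·c²: (-351/13328)·16/9 + (-14641/499800)·625/121 + 625/1176·1 = 1/3 ✓
b·Ac: (-14641/499800)·2975/2662 + 625/1176·469/1250 = 1/6 ✓
b·c³: (-351/13328)·(-64/27) + (-14641/499800)·15625/1331 + 625/1176·1 = 1/4 ✓
b·(c∘Ac): (-14641/499800)·74375/29282 + 625/1176·469/1250 = 1/8 ✓
b·Ac²: (-14641/499800)·(-5950/3993) + 625/1176·28/375 = 1/12 ✓
b·A²c: 625/1176·49/625 = 1/24 ✓; 4 stages ⇒ order 4.

4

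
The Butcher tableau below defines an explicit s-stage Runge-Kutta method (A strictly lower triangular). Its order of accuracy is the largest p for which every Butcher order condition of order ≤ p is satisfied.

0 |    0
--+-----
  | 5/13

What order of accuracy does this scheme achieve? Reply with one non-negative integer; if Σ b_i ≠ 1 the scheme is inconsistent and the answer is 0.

b = (5/13)
c = (0)
Σ b_i: 5/13·1 = 5/13 ≠ 1 ⇒ order 0.

0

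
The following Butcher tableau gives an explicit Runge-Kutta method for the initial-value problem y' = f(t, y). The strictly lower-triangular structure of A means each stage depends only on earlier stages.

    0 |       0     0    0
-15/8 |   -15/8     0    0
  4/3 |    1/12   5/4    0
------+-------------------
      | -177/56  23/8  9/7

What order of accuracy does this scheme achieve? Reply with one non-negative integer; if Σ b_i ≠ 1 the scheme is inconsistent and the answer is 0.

1

b = (-177/56, 23/8, 9/7)
c = (0, -15/8, 4/3)
Ac = (0, 0, -75/32)
Σ b_i: (-177/56)·1 + 23/8·1 + 9/7·1 = 1 ✓
b·c: 23/8·(-15/8) + 9/7·4/3 = -1647/448 ≠ 1/2 ⇒ order 1.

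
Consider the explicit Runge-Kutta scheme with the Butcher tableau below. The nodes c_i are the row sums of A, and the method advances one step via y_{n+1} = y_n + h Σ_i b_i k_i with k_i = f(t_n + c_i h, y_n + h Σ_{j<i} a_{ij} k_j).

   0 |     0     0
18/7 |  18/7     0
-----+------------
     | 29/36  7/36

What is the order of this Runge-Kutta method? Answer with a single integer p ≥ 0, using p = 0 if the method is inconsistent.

b = (29/36, 7/36)
c = (0, 18/7)
Σ b_i: 29/36·1 + 7/36·1 = 1 ✓
b·c: 7/36·18/7 = 1/2 ✓; 2 stages ⇒ order 2.

2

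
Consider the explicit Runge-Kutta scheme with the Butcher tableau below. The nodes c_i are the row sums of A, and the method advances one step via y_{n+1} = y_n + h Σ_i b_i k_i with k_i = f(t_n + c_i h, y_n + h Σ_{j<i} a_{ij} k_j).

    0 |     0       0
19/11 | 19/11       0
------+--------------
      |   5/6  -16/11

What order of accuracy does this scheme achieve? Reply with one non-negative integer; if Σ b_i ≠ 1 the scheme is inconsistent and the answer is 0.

0

b = (5/6, -16/11)
c = (0, 19/11)
Σ b_i: 5/6·1 + (-16/11)·1 = -41/66 ≠ 1 ⇒ order 0.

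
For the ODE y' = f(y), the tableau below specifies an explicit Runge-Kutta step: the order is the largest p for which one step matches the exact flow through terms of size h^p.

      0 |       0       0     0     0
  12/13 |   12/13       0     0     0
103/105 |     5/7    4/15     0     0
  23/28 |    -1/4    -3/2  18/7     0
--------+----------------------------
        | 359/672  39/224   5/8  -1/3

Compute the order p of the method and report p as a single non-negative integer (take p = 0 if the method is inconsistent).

b = (359/672, 39/224, 5/8, -1/3)
c = (0, 12/13, 103/105, 23/28)
Ac = (0, 0, 16/65, 3624/3185)
Σ b_i: 359/672·1 + 39/224·1 + 5/8·1 + (-1/3)·1 = 1 ✓
b·c: 39/224·12/13 + 5/8·103/105 + (-1/3)·23/28 = 1/2 ✓
b·c²: 39/224·144/169 + 5/8·10609/11025 + (-1/3)·529/784 = 240719/458640 ≠ 1/3 ⇒ order 2.
b·Ac: 5/8·16/65 + (-1/3)·3624/3185 = -718/3185 ≠ 1/6

2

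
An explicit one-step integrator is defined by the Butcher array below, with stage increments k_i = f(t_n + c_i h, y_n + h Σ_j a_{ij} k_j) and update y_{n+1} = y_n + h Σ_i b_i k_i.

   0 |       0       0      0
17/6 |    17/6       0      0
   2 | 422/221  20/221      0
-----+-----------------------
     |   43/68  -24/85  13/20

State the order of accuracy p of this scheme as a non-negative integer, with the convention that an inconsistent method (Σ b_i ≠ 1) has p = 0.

b = (43/68, -24/85, 13/20)
c = (0, 17/6, 2)
Ac = (0, 0, 10/39)
Σ b_i: 43/68·1 + (-24/85)·1 + 13/20·1 = 1 ✓
b·c: (-24/85)·17/6 + 13/20·2 = 1/2 ✓
b·c²: (-24/85)·289/36 + 13/20·4 = 1/3 ✓
b·Ac: 13/20·10/39 = 1/6 ✓; 3 stages ⇒ order 3.

3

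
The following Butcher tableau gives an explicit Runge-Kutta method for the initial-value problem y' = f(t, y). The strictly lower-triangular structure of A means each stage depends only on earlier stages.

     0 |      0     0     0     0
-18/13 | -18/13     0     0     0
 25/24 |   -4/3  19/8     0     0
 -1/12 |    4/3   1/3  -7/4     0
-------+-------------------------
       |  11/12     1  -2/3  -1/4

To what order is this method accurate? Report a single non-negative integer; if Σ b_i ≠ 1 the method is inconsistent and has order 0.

1

b = (11/12, 1, -2/3, -1/4)
c = (0, -18/13, 25/24, -1/12)
Ac = (0, 0, -171/52, -2851/1248)
Σ b_i: 11/12·1 + 1·1 + (-2/3)·1 + (-1/4)·1 = 1 ✓
b·c: 1·(-18/13) + (-2/3)·25/24 + (-1/4)·(-1/12) = -3853/1872 ≠ 1/2 ⇒ order 1.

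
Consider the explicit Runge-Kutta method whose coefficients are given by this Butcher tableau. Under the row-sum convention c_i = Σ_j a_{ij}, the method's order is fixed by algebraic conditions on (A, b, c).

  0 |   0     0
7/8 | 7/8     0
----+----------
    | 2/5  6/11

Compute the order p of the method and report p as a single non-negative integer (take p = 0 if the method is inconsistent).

b = (2/5, 6/11)
c = (0, 7/8)
Σ b_i: 2/5·1 + 6/11·1 = 52/55 ≠ 1 ⇒ order 0.

0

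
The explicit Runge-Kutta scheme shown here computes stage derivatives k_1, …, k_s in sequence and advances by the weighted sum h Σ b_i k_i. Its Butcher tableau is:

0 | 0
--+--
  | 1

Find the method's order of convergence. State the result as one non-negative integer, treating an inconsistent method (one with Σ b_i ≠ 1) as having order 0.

b = (1)
c = (0)
Σ b_i: 1·1 = 1 ✓; 1 stage ⇒ order 1.

1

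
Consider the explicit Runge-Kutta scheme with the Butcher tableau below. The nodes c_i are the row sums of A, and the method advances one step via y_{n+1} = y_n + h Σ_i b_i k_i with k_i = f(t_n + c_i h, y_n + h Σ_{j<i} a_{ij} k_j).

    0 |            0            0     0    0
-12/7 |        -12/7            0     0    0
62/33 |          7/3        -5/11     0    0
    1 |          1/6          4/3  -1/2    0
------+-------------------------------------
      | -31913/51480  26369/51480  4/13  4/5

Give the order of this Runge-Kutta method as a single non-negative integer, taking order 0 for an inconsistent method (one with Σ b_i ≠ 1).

b = (-31913/51480, 26369/51480, 4/13, 4/5)
c = (0, -12/7, 62/33, 1)
Ac = (0, 0, 60/77, -745/231)
Σ b_i: (-31913/51480)·1 + 26369/51480·1 + 4/13·1 + 4/5·1 = 1 ✓
b·c: 26369/51480·(-12/7) + 4/13·62/33 + 4/5·1 = 1/2 ✓
b·c²: 26369/51480·144/49 + 4/13·3844/1089 + 4/5·1 = 1680422/495495 ≠ 1/3 ⇒ order 2.
b·Ac: 4/13·60/77 + 4/5·(-745/231) = -1004/429 ≠ 1/6

2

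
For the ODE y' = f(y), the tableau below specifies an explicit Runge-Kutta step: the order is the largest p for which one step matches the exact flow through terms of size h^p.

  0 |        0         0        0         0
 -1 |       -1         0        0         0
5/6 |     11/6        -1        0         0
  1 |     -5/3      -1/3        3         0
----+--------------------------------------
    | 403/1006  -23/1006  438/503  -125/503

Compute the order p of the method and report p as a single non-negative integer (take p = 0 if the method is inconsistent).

3

b = (403/1006, -23/1006, 438/503, -125/503)
c = (0, -1, 5/6, 1)
Ac = (0, 0, 1, 17/6)
Σ b_i: 403/1006·1 + (-23/1006)·1 + 438/503·1 + (-125/503)·1 = 1 ✓
b·c: (-23/1006)·(-1) + 438/503·5/6 + (-125/503)·1 = 1/2 ✓
b·c²: (-23/1006)·1 + 438/503·25/36 + (-125/503)·1 = 1/3 ✓
b·Ac: 438/503·1 + (-125/503)·17/6 = 1/6 ✓
b·c³: (-23/1006)·(-1) + 438/503·125/216 + (-125/503)·1 = 5039/18108 ≠ 1/4 ⇒ order 3.
b·(c∘Ac): 438/503·5/6 + (-125/503)·17/6 = 65/3018 ≠ 1/8
b·Ac²: 438/503·(-1) + (-125/503)·7/4 = -2627/2012 ≠ 1/12
b·A²c: (-125/503)·3 = -375/503 ≠ 1/24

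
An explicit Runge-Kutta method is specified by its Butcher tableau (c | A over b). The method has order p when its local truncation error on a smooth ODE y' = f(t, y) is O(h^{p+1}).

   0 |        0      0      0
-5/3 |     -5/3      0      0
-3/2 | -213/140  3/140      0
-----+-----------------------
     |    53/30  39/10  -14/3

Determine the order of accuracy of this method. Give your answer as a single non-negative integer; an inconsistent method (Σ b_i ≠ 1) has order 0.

b = (53/30, 39/10, -14/3)
c = (0, -5/3, -3/2)
Ac = (0, 0, -1/28)
Σ b_i: 53/30·1 + 39/10·1 + (-14/3)·1 = 1 ✓
b·c: 39/10·(-5/3) + (-14/3)·(-3/2) = 1/2 ✓
b·c²: 39/10·25/9 + (-14/3)·9/4 = 1/3 ✓
b·Ac: (-14/3)·(-1/28) = 1/6 ✓; 3 stages ⇒ order 3.

3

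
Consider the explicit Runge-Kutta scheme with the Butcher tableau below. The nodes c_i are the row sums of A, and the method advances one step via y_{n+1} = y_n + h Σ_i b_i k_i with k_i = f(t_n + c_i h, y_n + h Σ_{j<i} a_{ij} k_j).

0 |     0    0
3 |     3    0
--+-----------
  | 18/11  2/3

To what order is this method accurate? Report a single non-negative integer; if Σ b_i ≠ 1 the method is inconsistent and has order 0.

b = (18/11, 2/3)
c = (0, 3)
Σ b_i: 18/11·1 + 2/3·1 = 76/33 ≠ 1 ⇒ order 0.

0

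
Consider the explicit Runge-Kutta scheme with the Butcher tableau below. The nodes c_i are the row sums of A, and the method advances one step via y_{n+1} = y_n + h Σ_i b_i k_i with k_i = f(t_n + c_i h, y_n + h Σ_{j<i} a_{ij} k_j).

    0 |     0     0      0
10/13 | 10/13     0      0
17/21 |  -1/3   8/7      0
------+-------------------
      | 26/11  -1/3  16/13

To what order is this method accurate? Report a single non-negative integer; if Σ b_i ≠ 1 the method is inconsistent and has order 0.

b = (26/11, -1/3, 16/13)
c = (0, 10/13, 17/21)
Ac = (0, 0, 80/91)
Σ b_i: 26/11·1 + (-1/3)·1 + 16/13·1 = 1399/429 ≠ 1 ⇒ order 0.

0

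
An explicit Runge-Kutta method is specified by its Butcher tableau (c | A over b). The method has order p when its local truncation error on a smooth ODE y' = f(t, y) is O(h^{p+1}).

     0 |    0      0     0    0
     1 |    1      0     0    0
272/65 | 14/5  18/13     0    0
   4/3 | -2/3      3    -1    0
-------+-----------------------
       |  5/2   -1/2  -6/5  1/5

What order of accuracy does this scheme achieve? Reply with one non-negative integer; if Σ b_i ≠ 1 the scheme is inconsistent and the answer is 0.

b = (5/2, -1/2, -6/5, 1/5)
c = (0, 1, 272/65, 4/3)
Ac = (0, 0, 18/13, -77/65)
Σ b_i: 5/2·1 + (-1/2)·1 + (-6/5)·1 + 1/5·1 = 1 ✓
b·c: (-1/2)·1 + (-6/5)·272/65 + 1/5·4/3 = -10247/1950 ≠ 1/2 ⇒ order 1.

1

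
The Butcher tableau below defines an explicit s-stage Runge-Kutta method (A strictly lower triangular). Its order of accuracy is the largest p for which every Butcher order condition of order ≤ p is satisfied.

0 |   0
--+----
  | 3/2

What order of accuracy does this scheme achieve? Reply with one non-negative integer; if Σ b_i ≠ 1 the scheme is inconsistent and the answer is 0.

0

b = (3/2)
c = (0)
Σ b_i: 3/2·1 = 3/2 ≠ 1 ⇒ order 0.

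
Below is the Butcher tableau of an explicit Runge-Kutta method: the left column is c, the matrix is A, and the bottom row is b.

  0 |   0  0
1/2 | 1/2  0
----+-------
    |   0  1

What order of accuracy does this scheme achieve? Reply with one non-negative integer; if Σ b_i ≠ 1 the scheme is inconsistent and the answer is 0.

b = (0, 1)
c = (0, 1/2)
Σ b_i: 1·1 = 1 ✓
b·c: 1·1/2 = 1/2 ✓; 2 stages ⇒ order 2.

2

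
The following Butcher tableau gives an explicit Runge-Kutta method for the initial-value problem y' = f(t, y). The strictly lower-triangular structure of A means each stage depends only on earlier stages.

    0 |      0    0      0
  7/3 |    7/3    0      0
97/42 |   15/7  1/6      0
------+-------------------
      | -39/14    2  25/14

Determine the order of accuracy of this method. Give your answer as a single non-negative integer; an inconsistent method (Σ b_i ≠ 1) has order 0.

b = (-39/14, 2, 25/14)
c = (0, 7/3, 97/42)
Ac = (0, 0, 7/18)
Σ b_i: (-39/14)·1 + 2·1 + 25/14·1 = 1 ✓
b·c: 2·7/3 + 25/14·97/42 = 1723/196 ≠ 1/2 ⇒ order 1.

1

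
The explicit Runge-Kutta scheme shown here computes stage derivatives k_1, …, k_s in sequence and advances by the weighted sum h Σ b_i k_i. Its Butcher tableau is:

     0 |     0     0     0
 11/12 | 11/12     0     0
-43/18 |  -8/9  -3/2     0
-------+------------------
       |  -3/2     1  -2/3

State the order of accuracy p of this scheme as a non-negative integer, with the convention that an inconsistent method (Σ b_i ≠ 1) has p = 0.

b = (-3/2, 1, -2/3)
c = (0, 11/12, -43/18)
Ac = (0, 0, -11/8)
Σ b_i: (-3/2)·1 + 1·1 + (-2/3)·1 = -7/6 ≠ 1 ⇒ order 0.

0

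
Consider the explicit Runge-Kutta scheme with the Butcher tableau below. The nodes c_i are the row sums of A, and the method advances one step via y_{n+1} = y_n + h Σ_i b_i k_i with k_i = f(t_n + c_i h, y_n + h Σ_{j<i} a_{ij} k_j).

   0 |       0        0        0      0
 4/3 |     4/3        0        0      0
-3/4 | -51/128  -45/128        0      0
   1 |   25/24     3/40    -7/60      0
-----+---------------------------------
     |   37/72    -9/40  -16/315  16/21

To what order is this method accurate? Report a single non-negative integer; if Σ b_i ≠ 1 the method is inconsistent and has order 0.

b = (37/72, -9/40, -16/315, 16/21)
c = (0, 4/3, -3/4, 1)
Ac = (0, 0, -15/32, 3/16)
Σ b_i: 37/72·1 + (-9/40)·1 + (-16/315)·1 + 16/21·1 = 1 ✓
b·c: (-9/40)·4/3 + (-16/315)·(-3/4) + 16/21·1 = 1/2 ✓
b·c²: (-9/40)·16/9 + (-16/315)·9/16 + 16/21·1 = 1/3 ✓
b·Ac: (-16/315)·(-15/32) + 16/21·3/16 = 1/6 ✓
b·c³: (-9/40)·64/27 + (-16/315)·(-27/64) + 16/21·1 = 1/4 ✓
b·(c∘Ac): (-16/315)·45/128 + 16/21·3/16 = 1/8 ✓
b·Ac²: (-16/315)·(-5/8) + 16/21·13/192 = 1/12 ✓
b·A²c: 16/21·7/128 = 1/24 ✓; 4 stages ⇒ order 4.

4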